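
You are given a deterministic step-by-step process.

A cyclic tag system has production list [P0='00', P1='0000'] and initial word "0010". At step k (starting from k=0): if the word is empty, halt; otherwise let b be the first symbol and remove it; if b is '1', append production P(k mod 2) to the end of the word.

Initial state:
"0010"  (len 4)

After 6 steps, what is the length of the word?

[0] "0010"  (len 4)
[1] "010"  (len 3)
[2] "10"  (len 2)
[3] "000"  (len 3)
[4] "00"  (len 2)
[5] "0"  (len 1)
[6] (halted — word empty)

0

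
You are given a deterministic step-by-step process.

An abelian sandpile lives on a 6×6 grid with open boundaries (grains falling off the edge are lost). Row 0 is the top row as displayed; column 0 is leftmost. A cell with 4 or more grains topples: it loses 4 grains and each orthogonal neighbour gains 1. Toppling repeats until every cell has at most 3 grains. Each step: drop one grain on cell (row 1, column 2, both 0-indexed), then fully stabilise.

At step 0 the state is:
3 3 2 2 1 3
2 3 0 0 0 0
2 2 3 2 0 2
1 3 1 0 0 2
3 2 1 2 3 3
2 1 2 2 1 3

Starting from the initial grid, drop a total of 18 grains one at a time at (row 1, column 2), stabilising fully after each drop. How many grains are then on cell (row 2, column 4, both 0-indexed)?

1

0) 3 3 2 2 1 3
2 3 0 0 0 0
2 2 3 2 0 2
1 3 1 0 0 2
3 2 1 2 3 3
2 1 2 2 1 3
1) 3 3 2 2 1 3
2 3 1 0 0 0
2 2 3 2 0 2
1 3 1 0 0 2
3 2 1 2 3 3
2 1 2 2 1 3
2) 3 3 2 2 1 3
2 3 2 0 0 0
2 2 3 2 0 2
1 3 1 0 0 2
3 2 1 2 3 3
2 1 2 2 1 3
3) 3 3 2 2 1 3
2 3 3 0 0 0
2 2 3 2 0 2
1 3 1 0 0 2
3 2 1 2 3 3
2 1 2 2 1 3
4) 1 2 0 3 1 3
1 3 3 1 0 0
0 2 1 3 0 2
3 0 3 0 0 2
3 3 1 2 3 3
2 1 2 2 1 3
5) 1 3 1 3 1 3
2 0 1 2 0 0
0 3 2 3 0 2
3 0 3 0 0 2
3 3 1 2 3 3
2 1 2 2 1 3
6) 1 3 1 3 1 3
2 0 2 2 0 0
0 3 2 3 0 2
3 0 3 0 0 2
3 3 1 2 3 3
2 1 2 2 1 3
7) 1 3 1 3 1 3
2 0 3 2 0 0
0 3 2 3 0 2
3 0 3 0 0 2
3 3 1 2 3 3
2 1 2 2 1 3
8) 1 3 2 3 1 3
2 1 0 3 0 0
0 3 3 3 0 2
3 0 3 0 0 2
3 3 1 2 3 3
2 1 2 2 1 3
9) 1 3 2 3 1 3
2 1 1 3 0 0
0 3 3 3 0 2
3 0 3 0 0 2
3 3 1 2 3 3
2 1 2 2 1 3
10) 1 3 2 3 1 3
2 1 2 3 0 0
0 3 3 3 0 2
3 0 3 0 0 2
3 3 1 2 3 3
2 1 2 2 1 3
11) 1 3 2 3 1 3
2 1 3 3 0 0
0 3 3 3 0 2
3 0 3 0 0 2
3 3 1 2 3 3
2 1 2 2 1 3
12) 2 1 2 1 2 3
3 1 1 3 1 0
1 2 0 2 1 2
3 2 1 2 0 2
3 3 2 2 3 3
2 1 2 2 1 3
13) 2 1 2 1 2 3
3 1 2 3 1 0
1 2 0 2 1 2
3 2 1 2 0 2
3 3 2 2 3 3
2 1 2 2 1 3
14) 2 1 2 1 2 3
3 1 3 3 1 0
1 2 0 2 1 2
3 2 1 2 0 2
3 3 2 2 3 3
2 1 2 2 1 3
15) 2 1 3 2 2 3
3 2 1 0 2 0
1 2 1 3 1 2
3 2 1 2 0 2
3 3 2 2 3 3
2 1 2 2 1 3
16) 2 1 3 2 2 3
3 2 2 0 2 0
1 2 1 3 1 2
3 2 1 2 0 2
3 3 2 2 3 3
2 1 2 2 1 3
17) 2 1 3 2 2 3
3 2 3 0 2 0
1 2 1 3 1 2
3 2 1 2 0 2
3 3 2 2 3 3
2 1 2 2 1 3
18) 2 2 0 3 2 3
3 3 1 1 2 0
1 2 2 3 1 2
3 2 1 2 0 2
3 3 2 2 3 3
2 1 2 2 1 3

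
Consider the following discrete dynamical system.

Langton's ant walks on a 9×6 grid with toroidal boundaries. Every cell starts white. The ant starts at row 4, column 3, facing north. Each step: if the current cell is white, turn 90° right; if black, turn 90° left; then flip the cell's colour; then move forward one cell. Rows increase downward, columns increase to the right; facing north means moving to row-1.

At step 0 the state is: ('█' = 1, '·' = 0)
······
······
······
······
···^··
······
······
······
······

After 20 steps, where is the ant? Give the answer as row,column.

step 0: ······
······
······
······
···^··
······
······
······
······
step 1: ······
······
······
······
···█>·
······
······
······
······
step 2: ······
······
······
······
···██·
····v·
······
······
······
step 3: ······
······
······
······
···██·
···<█·
······
······
······
step 4: ······
······
······
······
···^█·
···██·
······
······
······
step 5: ······
······
······
······
··<·█·
···██·
······
······
······
step 6: ······
······
······
··^···
··█·█·
···██·
······
······
······
step 7: ······
······
······
··█>··
··█·█·
···██·
······
······
······
step 8: ······
······
······
··██··
··█v█·
···██·
······
······
······
step 9: ······
······
······
··██··
··<██·
···██·
······
······
······
step 10: ······
······
······
··██··
···██·
··v██·
······
······
······
step 11: ······
······
······
··██··
···██·
·<███·
······
······
······
step 12: ······
······
······
··██··
·^·██·
·████·
······
······
······
step 13: ······
······
······
··██··
·█>██·
·████·
······
······
······
step 14: ······
······
······
··██··
·████·
·█v██·
······
······
······
step 15: ······
······
······
··██··
·████·
·█·>█·
······
······
······
step 16: ······
······
······
··██··
·██^█·
·█··█·
······
······
······
step 17: ······
······
······
··██··
·█<·█·
·█··█·
······
······
······
step 18: ······
······
······
··██··
·█··█·
·█v·█·
······
······
······
step 19: ······
······
······
··██··
·█··█·
·<█·█·
······
······
······
step 20: ······
······
······
··██··
·█··█·
··█·█·
·v····
······
······

6,1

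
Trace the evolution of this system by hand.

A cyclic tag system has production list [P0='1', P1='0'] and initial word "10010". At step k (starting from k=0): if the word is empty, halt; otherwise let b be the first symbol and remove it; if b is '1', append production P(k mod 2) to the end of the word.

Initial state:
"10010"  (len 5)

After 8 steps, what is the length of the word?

t=0: "10010"  (len 5)
t=1: "00101"  (len 5)
t=2: "0101"  (len 4)
t=3: "101"  (len 3)
t=4: "010"  (len 3)
t=5: "10"  (len 2)
t=6: "00"  (len 2)
t=7: "0"  (len 1)
t=8: (halted — word empty)

0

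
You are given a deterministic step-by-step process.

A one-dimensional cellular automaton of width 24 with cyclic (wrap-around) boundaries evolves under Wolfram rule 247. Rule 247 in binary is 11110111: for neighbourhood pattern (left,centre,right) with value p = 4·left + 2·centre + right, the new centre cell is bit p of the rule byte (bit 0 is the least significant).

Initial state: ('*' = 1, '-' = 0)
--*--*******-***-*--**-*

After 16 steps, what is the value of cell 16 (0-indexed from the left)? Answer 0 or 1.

t=0: --*--*******-***-*--**-*
t=1: *****-*******-******-***
t=2: ******-*******-******-**
t=3: *******-*******-******-*
t=4: ********-*******-******-
t=5: -********-*******-******
t=6: *-********-*******-*****
t=7: **-********-*******-****
t=8: ***-********-*******-***
t=9: ****-********-*******-**
t=10: *****-********-*******-*
t=11: ******-********-*******-
t=12: -******-********-*******
t=13: *-******-********-******
t=14: **-******-********-*****
t=15: ***-******-********-****
t=16: ****-******-********-***

1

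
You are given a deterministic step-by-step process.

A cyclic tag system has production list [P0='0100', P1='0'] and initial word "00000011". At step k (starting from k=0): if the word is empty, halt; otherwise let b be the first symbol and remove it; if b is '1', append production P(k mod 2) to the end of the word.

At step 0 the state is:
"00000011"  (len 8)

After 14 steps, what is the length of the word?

0

[0] "00000011"  (len 8)
[1] "0000011"  (len 7)
[2] "000011"  (len 6)
[3] "00011"  (len 5)
[4] "0011"  (len 4)
[5] "011"  (len 3)
[6] "11"  (len 2)
[7] "10100"  (len 5)
[8] "01000"  (len 5)
[9] "1000"  (len 4)
[10] "0000"  (len 4)
[11] "000"  (len 3)
[12] "00"  (len 2)
[13] "0"  (len 1)
[14] (halted — word empty)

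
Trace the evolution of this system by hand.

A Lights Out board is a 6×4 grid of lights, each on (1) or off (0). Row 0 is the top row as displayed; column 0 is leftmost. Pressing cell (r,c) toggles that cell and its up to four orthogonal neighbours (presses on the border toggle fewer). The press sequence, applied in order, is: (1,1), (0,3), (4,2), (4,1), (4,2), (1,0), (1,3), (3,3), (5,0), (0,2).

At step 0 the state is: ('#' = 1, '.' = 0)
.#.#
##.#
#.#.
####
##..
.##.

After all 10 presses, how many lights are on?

t=0: .#.#
##.#
#.#.
####
##..
.##.
t=1: ...#
..##
###.
####
##..
.##.
t=2: ..#.
..#.
###.
####
##..
.##.
t=3: ..#.
..#.
###.
##.#
#.##
.#..
t=4: ..#.
..#.
###.
#..#
.#.#
....
t=5: ..#.
..#.
###.
#.##
..#.
..#.
t=6: #.#.
###.
.##.
#.##
..#.
..#.
t=7: #.##
##.#
.###
#.##
..#.
..#.
t=8: #.##
##.#
.##.
#...
..##
..#.
t=9: #.##
##.#
.##.
#...
#.##
###.
t=10: ##..
####
.##.
#...
#.##
###.

15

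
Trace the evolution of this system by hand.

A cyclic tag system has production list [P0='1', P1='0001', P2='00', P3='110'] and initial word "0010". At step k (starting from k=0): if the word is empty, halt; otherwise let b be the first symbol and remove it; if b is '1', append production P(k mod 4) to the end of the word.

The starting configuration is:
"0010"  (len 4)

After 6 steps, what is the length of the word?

0

k=0  "0010"  (len 4)
k=1  "010"  (len 3)
k=2  "10"  (len 2)
k=3  "000"  (len 3)
k=4  "00"  (len 2)
k=5  "0"  (len 1)
k=6  (halted — word empty)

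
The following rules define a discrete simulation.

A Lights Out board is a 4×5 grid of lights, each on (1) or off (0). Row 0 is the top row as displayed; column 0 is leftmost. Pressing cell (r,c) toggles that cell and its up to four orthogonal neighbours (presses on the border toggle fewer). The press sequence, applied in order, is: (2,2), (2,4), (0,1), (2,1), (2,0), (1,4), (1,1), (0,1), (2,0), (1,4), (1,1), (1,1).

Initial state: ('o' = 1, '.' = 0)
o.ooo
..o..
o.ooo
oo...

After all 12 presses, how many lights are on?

14

k=0  o.ooo
..o..
o.ooo
oo...
k=1  o.ooo
.....
oo..o
ooo..
k=2  o.ooo
....o
oo.o.
ooo.o
k=3  .o.oo
.o..o
oo.o.
ooo.o
k=4  .o.oo
....o
..oo.
o.o.o
k=5  .o.oo
o...o
oooo.
..o.o
k=6  .o.o.
o..o.
ooooo
..o.o
k=7  ...o.
.ooo.
o.ooo
..o.o
k=8  oooo.
..oo.
o.ooo
..o.o
k=9  oooo.
o.oo.
.oooo
o.o.o
k=10  ooooo
o.o.o
.ooo.
o.o.o
k=11  o.ooo
.o..o
..oo.
o.o.o
k=12  ooooo
o.o.o
.ooo.
o.o.o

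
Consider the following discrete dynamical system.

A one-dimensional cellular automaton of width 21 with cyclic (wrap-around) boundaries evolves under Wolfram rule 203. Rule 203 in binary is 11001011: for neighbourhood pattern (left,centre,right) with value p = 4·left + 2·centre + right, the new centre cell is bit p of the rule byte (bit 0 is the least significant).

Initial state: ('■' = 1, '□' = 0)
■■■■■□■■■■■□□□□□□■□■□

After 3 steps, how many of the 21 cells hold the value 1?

18

gen 0: ■■■■■□■■■■■□□□□□□■□■□
gen 1: ■■■■■□■■■■■□■■■■■□□□□
gen 2: ■■■■■□■■■■■□■■■■■□■■■
gen 3: ■■■■■□■■■■■□■■■■■□■■■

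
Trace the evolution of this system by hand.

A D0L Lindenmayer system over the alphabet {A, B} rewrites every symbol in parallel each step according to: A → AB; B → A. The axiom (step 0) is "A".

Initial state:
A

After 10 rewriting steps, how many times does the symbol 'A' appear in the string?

gen 0: A
gen 1: AB
gen 2: ABA
gen 3: ABAAB
gen 4: ABAABABA
gen 5: ABAABABAABAAB
gen 6: ABAABABAABAABABAABABA
gen 7: ABAABABAABAABABAABABAABAABABAABAAB
gen 8: ABAABABAABAABABAABABAABAABABAABAABABAABABAABAABABAABABA
gen 9: ABAABABAABAABABAABABAABAABABAABAABABAABABAABAABABAABABAABAABABAABAABABAABABAABAABABAABAAB
gen 10: ABAABABAABAABABAABABAABAABABAABAABABAABABAABAABABAABABAABA…AABABAABABAABAABABAABABAABAABABAABAABABAABABAABAABABAABABA  (len 144)

89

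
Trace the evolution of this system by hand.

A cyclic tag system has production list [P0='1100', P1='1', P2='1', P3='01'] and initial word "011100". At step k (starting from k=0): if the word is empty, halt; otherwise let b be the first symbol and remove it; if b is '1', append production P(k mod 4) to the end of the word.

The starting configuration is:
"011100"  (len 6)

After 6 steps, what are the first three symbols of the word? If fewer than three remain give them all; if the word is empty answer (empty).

0) "011100"  (len 6)
1) "11100"  (len 5)
2) "11001"  (len 5)
3) "10011"  (len 5)
4) "001101"  (len 6)
5) "01101"  (len 5)
6) "1101"  (len 4)

110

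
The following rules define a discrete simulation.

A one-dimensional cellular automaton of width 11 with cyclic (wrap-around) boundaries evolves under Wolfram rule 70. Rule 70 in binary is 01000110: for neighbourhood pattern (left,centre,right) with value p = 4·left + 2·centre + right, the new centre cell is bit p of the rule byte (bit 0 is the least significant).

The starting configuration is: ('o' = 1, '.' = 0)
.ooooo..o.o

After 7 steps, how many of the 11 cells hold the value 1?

0) .ooooo..o.o
1) .....o.oo.o
2) ....oo..o.o
3) ...o.o.oo.o
4) ..oo.o..o.o
5) .o.o.o.oo.o
6) .o.o.o..o.o
7) .o.o.o.oo.o

6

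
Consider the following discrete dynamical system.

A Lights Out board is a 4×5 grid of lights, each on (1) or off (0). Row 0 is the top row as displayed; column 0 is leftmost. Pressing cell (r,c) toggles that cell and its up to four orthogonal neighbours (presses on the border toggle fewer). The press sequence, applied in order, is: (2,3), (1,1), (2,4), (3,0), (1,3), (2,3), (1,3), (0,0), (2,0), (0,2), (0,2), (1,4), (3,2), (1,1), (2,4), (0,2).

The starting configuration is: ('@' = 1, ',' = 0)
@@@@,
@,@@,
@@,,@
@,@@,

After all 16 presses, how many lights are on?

gen 0: @@@@,
@,@@,
@@,,@
@,@@,
gen 1: @@@@,
@,@,,
@@@@,
@,@,,
gen 2: @,@@,
,@,,,
@,@@,
@,@,,
gen 3: @,@@,
,@,,@
@,@,@
@,@,@
gen 4: @,@@,
,@,,@
,,@,@
,@@,@
gen 5: @,@,,
,@@@,
,,@@@
,@@,@
gen 6: @,@,,
,@@,,
,,,,,
,@@@@
gen 7: @,@@,
,@,@@
,,,@,
,@@@@
gen 8: ,@@@,
@@,@@
,,,@,
,@@@@
gen 9: ,@@@,
,@,@@
@@,@,
@@@@@
gen 10: ,,,,,
,@@@@
@@,@,
@@@@@
gen 11: ,@@@,
,@,@@
@@,@,
@@@@@
gen 12: ,@@@@
,@,,,
@@,@@
@@@@@
gen 13: ,@@@@
,@,,,
@@@@@
@,,,@
gen 14: ,,@@@
@,@,,
@,@@@
@,,,@
gen 15: ,,@@@
@,@,@
@,@,,
@,,,,
gen 16: ,@,,@
@,,,@
@,@,,
@,,,,

7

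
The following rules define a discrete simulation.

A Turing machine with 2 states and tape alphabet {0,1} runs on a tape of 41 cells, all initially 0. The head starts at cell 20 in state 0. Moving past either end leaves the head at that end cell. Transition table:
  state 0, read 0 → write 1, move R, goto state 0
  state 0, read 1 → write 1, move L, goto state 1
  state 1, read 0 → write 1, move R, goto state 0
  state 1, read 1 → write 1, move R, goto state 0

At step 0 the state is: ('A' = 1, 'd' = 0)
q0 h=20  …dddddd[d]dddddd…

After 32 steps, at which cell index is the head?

[0] q0 h=20  …dddddd[d]dddddd…
[1] q0 h=21  …dddddA[d]dddddd…
[2] q0 h=22  …ddddAA[d]dddddd…
[3] q0 h=23  …dddAAA[d]dddddd…
[4] q0 h=24  …ddAAAA[d]dddddd…
[5] q0 h=25  …dAAAAA[d]dddddd…
[6] q0 h=26  …AAAAAA[d]dddddd…
[7] q0 h=27  …AAAAAA[d]dddddd…
[8] q0 h=28  …AAAAAA[d]dddddd…
[9] q0 h=29  …AAAAAA[d]dddddd…
[10] q0 h=30  …AAAAAA[d]dddddd…
[11] q0 h=31  …AAAAAA[d]dddddd…
[12] q0 h=32  …AAAAAA[d]dddddd…
[13] q0 h=33  …AAAAAA[d]dddddd…
[14] q0 h=34  …AAAAAA[d]dddddd|
[15] q0 h=35  …AAAAAA[d]ddddd|
[16] q0 h=36  …AAAAAA[d]dddd|
[17] q0 h=37  …AAAAAA[d]ddd|
[18] q0 h=38  …AAAAAA[d]dd|
[19] q0 h=39  …AAAAAA[d]d|
[20] q0 h=40  …AAAAAA[d]|
[21] q0 h=40  …AAAAAA[A]|
[22] q1 h=39  …AAAAAA[A]A|
[23] q0 h=40  …AAAAAA[A]|
[24] q1 h=39  …AAAAAA[A]A|
[25] q0 h=40  …AAAAAA[A]|
[26] q1 h=39  …AAAAAA[A]A|
[27] q0 h=40  …AAAAAA[A]|
[28] q1 h=39  …AAAAAA[A]A|
[29] q0 h=40  …AAAAAA[A]|
[30] q1 h=39  …AAAAAA[A]A|
[31] q0 h=40  …AAAAAA[A]|
[32] q1 h=39  …AAAAAA[A]A|

39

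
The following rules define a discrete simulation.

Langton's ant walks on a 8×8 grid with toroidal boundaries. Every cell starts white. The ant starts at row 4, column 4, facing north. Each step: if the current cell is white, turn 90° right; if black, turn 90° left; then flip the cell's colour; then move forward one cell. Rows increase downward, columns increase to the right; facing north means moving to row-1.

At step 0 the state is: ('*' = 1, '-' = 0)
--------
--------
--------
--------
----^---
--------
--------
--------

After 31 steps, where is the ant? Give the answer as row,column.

k=0  --------
--------
--------
--------
----^---
--------
--------
--------
k=1  --------
--------
--------
--------
----*>--
--------
--------
--------
k=2  --------
--------
--------
--------
----**--
-----v--
--------
--------
k=3  --------
--------
--------
--------
----**--
----<*--
--------
--------
k=4  --------
--------
--------
--------
----^*--
----**--
--------
--------
k=5  --------
--------
--------
--------
---<-*--
----**--
--------
--------
k=6  --------
--------
--------
---^----
---*-*--
----**--
--------
--------
k=7  --------
--------
--------
---*>---
---*-*--
----**--
--------
--------
k=8  --------
--------
--------
---**---
---*v*--
----**--
--------
--------
k=9  --------
--------
--------
---**---
---<**--
----**--
--------
--------
k=10  --------
--------
--------
---**---
----**--
---v**--
--------
--------
k=11  --------
--------
--------
---**---
----**--
--<***--
--------
--------
k=12  --------
--------
--------
---**---
--^-**--
--****--
--------
--------
k=13  --------
--------
--------
---**---
--*>**--
--****--
--------
--------
k=14  --------
--------
--------
---**---
--****--
--*v**--
--------
--------
k=15  --------
--------
--------
---**---
--****--
--*->*--
--------
--------
k=16  --------
--------
--------
---**---
--**^*--
--*--*--
--------
--------
k=17  --------
--------
--------
---**---
--*<-*--
--*--*--
--------
--------
k=18  --------
--------
--------
---**---
--*--*--
--*v-*--
--------
--------
k=19  --------
--------
--------
---**---
--*--*--
--<*-*--
--------
--------
k=20  --------
--------
--------
---**---
--*--*--
---*-*--
--v-----
--------
k=21  --------
--------
--------
---**---
--*--*--
---*-*--
-<*-----
--------
k=22  --------
--------
--------
---**---
--*--*--
-^-*-*--
-**-----
--------
k=23  --------
--------
--------
---**---
--*--*--
-*>*-*--
-**-----
--------
k=24  --------
--------
--------
---**---
--*--*--
-***-*--
-*v-----
--------
k=25  --------
--------
--------
---**---
--*--*--
-***-*--
-*->----
--------
k=26  --------
--------
--------
---**---
--*--*--
-***-*--
-*-*----
---v----
k=27  --------
--------
--------
---**---
--*--*--
-***-*--
-*-*----
--<*----
k=28  --------
--------
--------
---**---
--*--*--
-***-*--
-*^*----
--**----
k=29  --------
--------
--------
---**---
--*--*--
-***-*--
-**>----
--**----
k=30  --------
--------
--------
---**---
--*--*--
-**^-*--
-**-----
--**----
k=31  --------
--------
--------
---**---
--*--*--
-*<--*--
-**-----
--**----

5,2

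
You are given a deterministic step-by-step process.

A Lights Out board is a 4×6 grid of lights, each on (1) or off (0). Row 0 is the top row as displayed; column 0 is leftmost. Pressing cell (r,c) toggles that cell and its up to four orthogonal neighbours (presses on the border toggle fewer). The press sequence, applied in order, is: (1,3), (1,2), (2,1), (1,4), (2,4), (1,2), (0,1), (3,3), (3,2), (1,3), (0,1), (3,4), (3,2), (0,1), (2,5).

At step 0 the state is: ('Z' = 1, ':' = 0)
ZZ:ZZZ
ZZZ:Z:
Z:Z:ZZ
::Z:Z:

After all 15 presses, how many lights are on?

0) ZZ:ZZZ
ZZZ:Z:
Z:Z:ZZ
::Z:Z:
1) ZZ::ZZ
ZZ:Z::
Z:ZZZZ
::Z:Z:
2) ZZZ:ZZ
Z:Z:::
Z::ZZZ
::Z:Z:
3) ZZZ:ZZ
ZZZ:::
:ZZZZZ
:ZZ:Z:
4) ZZZ::Z
ZZZZZZ
:ZZZ:Z
:ZZ:Z:
5) ZZZ::Z
ZZZZ:Z
:ZZ:Z:
:ZZ:::
6) ZZ:::Z
Z::::Z
:Z::Z:
:ZZ:::
7) ::Z::Z
ZZ:::Z
:Z::Z:
:ZZ:::
8) ::Z::Z
ZZ:::Z
:Z:ZZ:
:Z:ZZ:
9) ::Z::Z
ZZ:::Z
:ZZZZ:
::Z:Z:
10) ::ZZ:Z
ZZZZZZ
:ZZ:Z:
::Z:Z:
11) ZZ:Z:Z
Z:ZZZZ
:ZZ:Z:
::Z:Z:
12) ZZ:Z:Z
Z:ZZZZ
:ZZ:::
::ZZ:Z
13) ZZ:Z:Z
Z:ZZZZ
:Z::::
:Z:::Z
14) ::ZZ:Z
ZZZZZZ
:Z::::
:Z:::Z
15) ::ZZ:Z
ZZZZZ:
:Z::ZZ
:Z::::

12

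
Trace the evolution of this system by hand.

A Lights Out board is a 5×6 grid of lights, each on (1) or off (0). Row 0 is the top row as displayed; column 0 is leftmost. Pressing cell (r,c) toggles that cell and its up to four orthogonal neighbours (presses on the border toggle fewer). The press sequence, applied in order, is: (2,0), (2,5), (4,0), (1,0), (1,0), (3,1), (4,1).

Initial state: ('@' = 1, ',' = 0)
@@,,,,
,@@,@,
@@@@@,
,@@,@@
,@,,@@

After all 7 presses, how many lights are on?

17

t=0: @@,,,,
,@@,@,
@@@@@,
,@@,@@
,@,,@@
t=1: @@,,,,
@@@,@,
,,@@@,
@@@,@@
,@,,@@
t=2: @@,,,,
@@@,@@
,,@@,@
@@@,@,
,@,,@@
t=3: @@,,,,
@@@,@@
,,@@,@
,@@,@,
@,,,@@
t=4: ,@,,,,
,,@,@@
@,@@,@
,@@,@,
@,,,@@
t=5: @@,,,,
@@@,@@
,,@@,@
,@@,@,
@,,,@@
t=6: @@,,,,
@@@,@@
,@@@,@
@,,,@,
@@,,@@
t=7: @@,,,,
@@@,@@
,@@@,@
@@,,@,
,,@,@@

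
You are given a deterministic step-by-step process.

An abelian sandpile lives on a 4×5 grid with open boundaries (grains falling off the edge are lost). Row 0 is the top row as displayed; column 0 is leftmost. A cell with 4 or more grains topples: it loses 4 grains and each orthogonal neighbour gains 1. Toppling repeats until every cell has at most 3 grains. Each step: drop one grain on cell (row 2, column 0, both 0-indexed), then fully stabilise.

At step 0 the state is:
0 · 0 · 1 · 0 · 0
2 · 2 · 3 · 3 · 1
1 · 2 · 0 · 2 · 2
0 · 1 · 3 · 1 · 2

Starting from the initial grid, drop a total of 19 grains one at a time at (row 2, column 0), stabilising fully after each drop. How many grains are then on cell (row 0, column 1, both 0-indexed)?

1

step 0: 0 · 0 · 1 · 0 · 0
2 · 2 · 3 · 3 · 1
1 · 2 · 0 · 2 · 2
0 · 1 · 3 · 1 · 2
step 1: 0 · 0 · 1 · 0 · 0
2 · 2 · 3 · 3 · 1
2 · 2 · 0 · 2 · 2
0 · 1 · 3 · 1 · 2
step 2: 0 · 0 · 1 · 0 · 0
2 · 2 · 3 · 3 · 1
3 · 2 · 0 · 2 · 2
0 · 1 · 3 · 1 · 2
step 3: 0 · 0 · 1 · 0 · 0
3 · 2 · 3 · 3 · 1
0 · 3 · 0 · 2 · 2
1 · 1 · 3 · 1 · 2
step 4: 0 · 0 · 1 · 0 · 0
3 · 2 · 3 · 3 · 1
1 · 3 · 0 · 2 · 2
1 · 1 · 3 · 1 · 2
step 5: 0 · 0 · 1 · 0 · 0
3 · 2 · 3 · 3 · 1
2 · 3 · 0 · 2 · 2
1 · 1 · 3 · 1 · 2
step 6: 0 · 0 · 1 · 0 · 0
3 · 2 · 3 · 3 · 1
3 · 3 · 0 · 2 · 2
1 · 1 · 3 · 1 · 2
step 7: 1 · 1 · 2 · 1 · 0
1 · 1 · 1 · 0 · 2
2 · 1 · 2 · 3 · 2
2 · 2 · 3 · 1 · 2
step 8: 1 · 1 · 2 · 1 · 0
1 · 1 · 1 · 0 · 2
3 · 1 · 2 · 3 · 2
2 · 2 · 3 · 1 · 2
step 9: 1 · 1 · 2 · 1 · 0
2 · 1 · 1 · 0 · 2
0 · 2 · 2 · 3 · 2
3 · 2 · 3 · 1 · 2
step 10: 1 · 1 · 2 · 1 · 0
2 · 1 · 1 · 0 · 2
1 · 2 · 2 · 3 · 2
3 · 2 · 3 · 1 · 2
step 11: 1 · 1 · 2 · 1 · 0
2 · 1 · 1 · 0 · 2
2 · 2 · 2 · 3 · 2
3 · 2 · 3 · 1 · 2
step 12: 1 · 1 · 2 · 1 · 0
2 · 1 · 1 · 0 · 2
3 · 2 · 2 · 3 · 2
3 · 2 · 3 · 1 · 2
step 13: 1 · 1 · 2 · 1 · 0
3 · 1 · 1 · 0 · 2
1 · 3 · 2 · 3 · 2
0 · 3 · 3 · 1 · 2
step 14: 1 · 1 · 2 · 1 · 0
3 · 1 · 1 · 0 · 2
2 · 3 · 2 · 3 · 2
0 · 3 · 3 · 1 · 2
step 15: 1 · 1 · 2 · 1 · 0
3 · 1 · 1 · 0 · 2
3 · 3 · 2 · 3 · 2
0 · 3 · 3 · 1 · 2
step 16: 2 · 1 · 2 · 1 · 0
0 · 3 · 2 · 1 · 2
2 · 2 · 1 · 0 · 3
2 · 1 · 1 · 3 · 2
step 17: 2 · 1 · 2 · 1 · 0
0 · 3 · 2 · 1 · 2
3 · 2 · 1 · 0 · 3
2 · 1 · 1 · 3 · 2
step 18: 2 · 1 · 2 · 1 · 0
1 · 3 · 2 · 1 · 2
0 · 3 · 1 · 0 · 3
3 · 1 · 1 · 3 · 2
step 19: 2 · 1 · 2 · 1 · 0
1 · 3 · 2 · 1 · 2
1 · 3 · 1 · 0 · 3
3 · 1 · 1 · 3 · 2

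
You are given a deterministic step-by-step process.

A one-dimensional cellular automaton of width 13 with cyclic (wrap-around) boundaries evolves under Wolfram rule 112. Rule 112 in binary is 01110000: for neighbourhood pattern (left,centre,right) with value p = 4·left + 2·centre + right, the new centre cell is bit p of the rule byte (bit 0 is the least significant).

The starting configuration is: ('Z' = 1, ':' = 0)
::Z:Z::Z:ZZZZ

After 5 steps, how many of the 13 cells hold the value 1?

k=0  ::Z:Z::Z:ZZZZ
k=1  Z::Z:Z::Z:::Z
k=2  ZZ::Z:Z::Z:::
k=3  :ZZ::Z:Z::Z::
k=4  ::ZZ::Z:Z::Z:
k=5  :::ZZ::Z:Z::Z

5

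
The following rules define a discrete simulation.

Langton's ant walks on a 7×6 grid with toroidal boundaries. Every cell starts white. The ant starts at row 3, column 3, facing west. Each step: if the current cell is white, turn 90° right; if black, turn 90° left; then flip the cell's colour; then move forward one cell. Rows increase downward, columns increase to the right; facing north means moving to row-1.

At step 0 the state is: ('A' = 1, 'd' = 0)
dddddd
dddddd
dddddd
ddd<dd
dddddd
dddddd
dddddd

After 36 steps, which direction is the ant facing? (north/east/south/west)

east

k=0  dddddd
dddddd
dddddd
ddd<dd
dddddd
dddddd
dddddd
k=1  dddddd
dddddd
ddd^dd
dddAdd
dddddd
dddddd
dddddd
k=2  dddddd
dddddd
dddA>d
dddAdd
dddddd
dddddd
dddddd
k=3  dddddd
dddddd
dddAAd
dddAvd
dddddd
dddddd
dddddd
k=4  dddddd
dddddd
dddAAd
ddd<Ad
dddddd
dddddd
dddddd
k=5  dddddd
dddddd
dddAAd
ddddAd
dddvdd
dddddd
dddddd
k=6  dddddd
dddddd
dddAAd
ddddAd
dd<Add
dddddd
dddddd
k=7  dddddd
dddddd
dddAAd
dd^dAd
ddAAdd
dddddd
dddddd
k=8  dddddd
dddddd
dddAAd
ddA>Ad
ddAAdd
dddddd
dddddd
k=9  dddddd
dddddd
dddAAd
ddAAAd
ddAvdd
dddddd
dddddd
k=10  dddddd
dddddd
dddAAd
ddAAAd
ddAd>d
dddddd
dddddd
k=11  dddddd
dddddd
dddAAd
ddAAAd
ddAdAd
ddddvd
dddddd
k=12  dddddd
dddddd
dddAAd
ddAAAd
ddAdAd
ddd<Ad
dddddd
k=13  dddddd
dddddd
dddAAd
ddAAAd
ddA^Ad
dddAAd
dddddd
k=14  dddddd
dddddd
dddAAd
ddAAAd
ddAA>d
dddAAd
dddddd
k=15  dddddd
dddddd
dddAAd
ddAA^d
ddAAdd
dddAAd
dddddd
k=16  dddddd
dddddd
dddAAd
ddA<dd
ddAAdd
dddAAd
dddddd
k=17  dddddd
dddddd
dddAAd
ddAddd
ddAvdd
dddAAd
dddddd
k=18  dddddd
dddddd
dddAAd
ddAddd
ddAd>d
dddAAd
dddddd
k=19  dddddd
dddddd
dddAAd
ddAddd
ddAdAd
dddAvd
dddddd
k=20  dddddd
dddddd
dddAAd
ddAddd
ddAdAd
dddAd>
dddddd
k=21  dddddd
dddddd
dddAAd
ddAddd
ddAdAd
dddAdA
dddddv
k=22  dddddd
dddddd
dddAAd
ddAddd
ddAdAd
dddAdA
dddd<A
k=23  dddddd
dddddd
dddAAd
ddAddd
ddAdAd
dddA^A
ddddAA
k=24  dddddd
dddddd
dddAAd
ddAddd
ddAdAd
dddAA>
ddddAA
k=25  dddddd
dddddd
dddAAd
ddAddd
ddAdA^
dddAAd
ddddAA
k=26  dddddd
dddddd
dddAAd
ddAddd
>dAdAA
dddAAd
ddddAA
k=27  dddddd
dddddd
dddAAd
ddAddd
AdAdAA
vddAAd
ddddAA
k=28  dddddd
dddddd
dddAAd
ddAddd
AdAdAA
AddAA<
ddddAA
k=29  dddddd
dddddd
dddAAd
ddAddd
AdAdA^
AddAAA
ddddAA
k=30  dddddd
dddddd
dddAAd
ddAddd
AdAd<d
AddAAA
ddddAA
k=31  dddddd
dddddd
dddAAd
ddAddd
AdAddd
AddAvA
ddddAA
k=32  dddddd
dddddd
dddAAd
ddAddd
AdAddd
AddAd>
ddddAA
k=33  dddddd
dddddd
dddAAd
ddAddd
AdAdd^
AddAdd
ddddAA
k=34  dddddd
dddddd
dddAAd
ddAddd
>dAddA
AddAdd
ddddAA
k=35  dddddd
dddddd
dddAAd
^dAddd
ddAddA
AddAdd
ddddAA
k=36  dddddd
dddddd
dddAAd
A>Addd
ddAddA
AddAdd
ddddAA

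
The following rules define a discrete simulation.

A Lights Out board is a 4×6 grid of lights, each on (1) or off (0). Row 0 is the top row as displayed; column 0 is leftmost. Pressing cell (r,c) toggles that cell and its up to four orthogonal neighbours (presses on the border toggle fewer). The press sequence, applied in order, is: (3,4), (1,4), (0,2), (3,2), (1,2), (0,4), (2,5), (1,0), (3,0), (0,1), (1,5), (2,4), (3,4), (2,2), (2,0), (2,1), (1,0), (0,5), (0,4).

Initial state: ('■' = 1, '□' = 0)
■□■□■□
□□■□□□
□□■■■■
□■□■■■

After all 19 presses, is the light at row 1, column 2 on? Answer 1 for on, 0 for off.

0

[0] ■□■□■□
□□■□□□
□□■■■■
□■□■■■
[1] ■□■□■□
□□■□□□
□□■■□■
□■□□□□
[2] ■□■□□□
□□■■■■
□□■■■■
□■□□□□
[3] ■■□■□□
□□□■■■
□□■■■■
□■□□□□
[4] ■■□■□□
□□□■■■
□□□■■■
□□■■□□
[5] ■■■■□□
□■■□■■
□□■■■■
□□■■□□
[6] ■■■□■■
□■■□□■
□□■■■■
□□■■□□
[7] ■■■□■■
□■■□□□
□□■■□□
□□■■□■
[8] □■■□■■
■□■□□□
■□■■□□
□□■■□■
[9] □■■□■■
■□■□□□
□□■■□□
■■■■□■
[10] ■□□□■■
■■■□□□
□□■■□□
■■■■□■
[11] ■□□□■□
■■■□■■
□□■■□■
■■■■□■
[12] ■□□□■□
■■■□□■
□□■□■□
■■■■■■
[13] ■□□□■□
■■■□□■
□□■□□□
■■■□□□
[14] ■□□□■□
■■□□□■
□■□■□□
■■□□□□
[15] ■□□□■□
□■□□□■
■□□■□□
□■□□□□
[16] ■□□□■□
□□□□□■
□■■■□□
□□□□□□
[17] □□□□■□
■■□□□■
■■■■□□
□□□□□□
[18] □□□□□■
■■□□□□
■■■■□□
□□□□□□
[19] □□□■■□
■■□□■□
■■■■□□
□□□□□□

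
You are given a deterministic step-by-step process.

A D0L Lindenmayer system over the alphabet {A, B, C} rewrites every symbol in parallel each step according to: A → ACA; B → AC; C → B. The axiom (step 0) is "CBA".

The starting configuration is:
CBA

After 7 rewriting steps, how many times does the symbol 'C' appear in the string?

227

0) CBA
1) BACACA
2) ACACABACABACA
3) ACABACABACAACACABACAACACABACA
4) ACABACAACACABACAACACABACAACABACABACAACACABACAACABACABACAACACABACA
5) ACABACAACACABACAACABACABACAACACABACAACABACABACAACACABACAAC…BACAACACABACAACABACAACACABACAACACABACAACABACABACAACACABACA  (len 146)
6) ACABACAACACABACAACABACABACAACACABACAACABACAACACABACAACACAB…BACAACACABACAACABACAACACABACAACACABACAACABACABACAACACABACA  (len 328)
7) ACABACAACACABACAACABACABACAACACABACAACABACAACACABACAACACAB…BACAACACABACAACABACAACACABACAACACABACAACABACABACAACACABACA  (len 737)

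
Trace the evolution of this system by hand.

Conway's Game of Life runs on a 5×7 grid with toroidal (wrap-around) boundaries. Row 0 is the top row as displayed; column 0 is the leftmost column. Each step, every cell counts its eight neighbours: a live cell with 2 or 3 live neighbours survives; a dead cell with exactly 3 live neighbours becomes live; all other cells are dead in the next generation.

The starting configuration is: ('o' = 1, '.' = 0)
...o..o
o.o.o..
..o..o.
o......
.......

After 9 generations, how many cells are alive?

4

gen 0: ...o..o
o.o.o..
..o..o.
o......
.......
gen 1: ...o...
.oo.ooo
...o..o
.......
.......
gen 2: ..oooo.
o.o.ooo
o.ooo.o
.......
.......
gen 3: .oo....
o......
o.o.o..
...o...
...oo..
gen 4: .ooo...
o.oo...
.o.o...
..o....
...oo..
gen 5: .o.....
o...o..
.o.o...
..o.o..
.o..o..
gen 6: oo.....
ooo....
.oooo..
.oo.o..
.ooo...
gen 7: ...o...
.......
....o..
o...o..
...o...
gen 8: .......
.......
.......
...oo..
...oo..
gen 9: .......
.......
.......
...oo..
...oo..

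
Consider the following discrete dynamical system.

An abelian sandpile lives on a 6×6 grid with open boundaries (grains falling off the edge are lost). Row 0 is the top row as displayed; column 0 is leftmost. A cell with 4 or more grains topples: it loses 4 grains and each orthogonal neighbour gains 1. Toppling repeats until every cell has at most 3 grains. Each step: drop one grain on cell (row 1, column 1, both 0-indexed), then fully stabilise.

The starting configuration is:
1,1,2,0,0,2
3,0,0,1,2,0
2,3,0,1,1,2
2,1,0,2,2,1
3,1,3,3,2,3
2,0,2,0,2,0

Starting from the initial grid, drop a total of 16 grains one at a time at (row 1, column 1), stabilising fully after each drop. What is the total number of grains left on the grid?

58

gen 0: 1,1,2,0,0,2
3,0,0,1,2,0
2,3,0,1,1,2
2,1,0,2,2,1
3,1,3,3,2,3
2,0,2,0,2,0
gen 1: 1,1,2,0,0,2
3,1,0,1,2,0
2,3,0,1,1,2
2,1,0,2,2,1
3,1,3,3,2,3
2,0,2,0,2,0
gen 2: 1,1,2,0,0,2
3,2,0,1,2,0
2,3,0,1,1,2
2,1,0,2,2,1
3,1,3,3,2,3
2,0,2,0,2,0
gen 3: 1,1,2,0,0,2
3,3,0,1,2,0
2,3,0,1,1,2
2,1,0,2,2,1
3,1,3,3,2,3
2,0,2,0,2,0
gen 4: 2,2,2,0,0,2
1,2,1,1,2,0
0,1,1,1,1,2
3,2,0,2,2,1
3,1,3,3,2,3
2,0,2,0,2,0
gen 5: 2,2,2,0,0,2
1,3,1,1,2,0
0,1,1,1,1,2
3,2,0,2,2,1
3,1,3,3,2,3
2,0,2,0,2,0
gen 6: 2,3,2,0,0,2
2,0,2,1,2,0
0,2,1,1,1,2
3,2,0,2,2,1
3,1,3,3,2,3
2,0,2,0,2,0
gen 7: 2,3,2,0,0,2
2,1,2,1,2,0
0,2,1,1,1,2
3,2,0,2,2,1
3,1,3,3,2,3
2,0,2,0,2,0
gen 8: 2,3,2,0,0,2
2,2,2,1,2,0
0,2,1,1,1,2
3,2,0,2,2,1
3,1,3,3,2,3
2,0,2,0,2,0
gen 9: 2,3,2,0,0,2
2,3,2,1,2,0
0,2,1,1,1,2
3,2,0,2,2,1
3,1,3,3,2,3
2,0,2,0,2,0
gen 10: 3,0,3,0,0,2
3,1,3,1,2,0
0,3,1,1,1,2
3,2,0,2,2,1
3,1,3,3,2,3
2,0,2,0,2,0
gen 11: 3,0,3,0,0,2
3,2,3,1,2,0
0,3,1,1,1,2
3,2,0,2,2,1
3,1,3,3,2,3
2,0,2,0,2,0
gen 12: 3,0,3,0,0,2
3,3,3,1,2,0
0,3,1,1,1,2
3,2,0,2,2,1
3,1,3,3,2,3
2,0,2,0,2,0
gen 13: 0,3,0,1,0,2
1,3,1,2,2,0
2,0,3,1,1,2
3,3,0,2,2,1
3,1,3,3,2,3
2,0,2,0,2,0
gen 14: 1,0,1,1,0,2
2,1,2,2,2,0
2,1,3,1,1,2
3,3,0,2,2,1
3,1,3,3,2,3
2,0,2,0,2,0
gen 15: 1,0,1,1,0,2
2,2,2,2,2,0
2,1,3,1,1,2
3,3,0,2,2,1
3,1,3,3,2,3
2,0,2,0,2,0
gen 16: 1,0,1,1,0,2
2,3,2,2,2,0
2,1,3,1,1,2
3,3,0,2,2,1
3,1,3,3,2,3
2,0,2,0,2,0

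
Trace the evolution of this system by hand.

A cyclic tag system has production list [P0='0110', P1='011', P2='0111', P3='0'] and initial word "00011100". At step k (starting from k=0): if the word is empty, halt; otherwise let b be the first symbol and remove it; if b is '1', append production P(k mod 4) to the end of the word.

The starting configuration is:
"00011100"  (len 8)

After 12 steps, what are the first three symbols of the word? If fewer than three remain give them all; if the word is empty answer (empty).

k=0  "00011100"  (len 8)
k=1  "0011100"  (len 7)
k=2  "011100"  (len 6)
k=3  "11100"  (len 5)
k=4  "11000"  (len 5)
k=5  "10000110"  (len 8)
k=6  "0000110011"  (len 10)
k=7  "000110011"  (len 9)
k=8  "00110011"  (len 8)
k=9  "0110011"  (len 7)
k=10  "110011"  (len 6)
k=11  "100110111"  (len 9)
k=12  "001101110"  (len 9)

001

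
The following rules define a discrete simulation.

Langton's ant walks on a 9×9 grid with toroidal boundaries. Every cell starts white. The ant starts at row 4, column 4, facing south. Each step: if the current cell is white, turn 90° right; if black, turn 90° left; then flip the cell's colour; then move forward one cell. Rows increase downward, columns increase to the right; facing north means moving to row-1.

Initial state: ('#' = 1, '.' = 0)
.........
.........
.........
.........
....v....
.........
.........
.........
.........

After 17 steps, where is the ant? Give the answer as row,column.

k=0  .........
.........
.........
.........
....v....
.........
.........
.........
.........
k=1  .........
.........
.........
.........
...<#....
.........
.........
.........
.........
k=2  .........
.........
.........
...^.....
...##....
.........
.........
.........
.........
k=3  .........
.........
.........
...#>....
...##....
.........
.........
.........
.........
k=4  .........
.........
.........
...##....
...#v....
.........
.........
.........
.........
k=5  .........
.........
.........
...##....
...#.>...
.........
.........
.........
.........
k=6  .........
.........
.........
...##....
...#.#...
.....v...
.........
.........
.........
k=7  .........
.........
.........
...##....
...#.#...
....<#...
.........
.........
.........
k=8  .........
.........
.........
...##....
...#^#...
....##...
.........
.........
.........
k=9  .........
.........
.........
...##....
...##>...
....##...
.........
.........
.........
k=10  .........
.........
.........
...##^...
...##....
....##...
.........
.........
.........
k=11  .........
.........
.........
...###>..
...##....
....##...
.........
.........
.........
k=12  .........
.........
.........
...####..
...##.v..
....##...
.........
.........
.........
k=13  .........
.........
.........
...####..
...##<#..
....##...
.........
.........
.........
k=14  .........
.........
.........
...##^#..
...####..
....##...
.........
.........
.........
k=15  .........
.........
.........
...#<.#..
...####..
....##...
.........
.........
.........
k=16  .........
.........
.........
...#..#..
...#v##..
....##...
.........
.........
.........
k=17  .........
.........
.........
...#..#..
...#.>#..
....##...
.........
.........
.........

4,5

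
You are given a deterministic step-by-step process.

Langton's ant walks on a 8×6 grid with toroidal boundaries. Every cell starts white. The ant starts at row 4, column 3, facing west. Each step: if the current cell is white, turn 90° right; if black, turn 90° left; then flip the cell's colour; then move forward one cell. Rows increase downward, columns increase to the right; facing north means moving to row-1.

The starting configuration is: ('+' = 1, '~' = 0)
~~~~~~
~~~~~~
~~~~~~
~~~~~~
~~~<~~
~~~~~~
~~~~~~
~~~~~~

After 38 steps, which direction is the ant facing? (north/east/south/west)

[0] ~~~~~~
~~~~~~
~~~~~~
~~~~~~
~~~<~~
~~~~~~
~~~~~~
~~~~~~
[1] ~~~~~~
~~~~~~
~~~~~~
~~~^~~
~~~+~~
~~~~~~
~~~~~~
~~~~~~
[2] ~~~~~~
~~~~~~
~~~~~~
~~~+>~
~~~+~~
~~~~~~
~~~~~~
~~~~~~
[3] ~~~~~~
~~~~~~
~~~~~~
~~~++~
~~~+v~
~~~~~~
~~~~~~
~~~~~~
[4] ~~~~~~
~~~~~~
~~~~~~
~~~++~
~~~<+~
~~~~~~
~~~~~~
~~~~~~
[5] ~~~~~~
~~~~~~
~~~~~~
~~~++~
~~~~+~
~~~v~~
~~~~~~
~~~~~~
[6] ~~~~~~
~~~~~~
~~~~~~
~~~++~
~~~~+~
~~<+~~
~~~~~~
~~~~~~
[7] ~~~~~~
~~~~~~
~~~~~~
~~~++~
~~^~+~
~~++~~
~~~~~~
~~~~~~
[8] ~~~~~~
~~~~~~
~~~~~~
~~~++~
~~+>+~
~~++~~
~~~~~~
~~~~~~
[9] ~~~~~~
~~~~~~
~~~~~~
~~~++~
~~+++~
~~+v~~
~~~~~~
~~~~~~
[10] ~~~~~~
~~~~~~
~~~~~~
~~~++~
~~+++~
~~+~>~
~~~~~~
~~~~~~
[11] ~~~~~~
~~~~~~
~~~~~~
~~~++~
~~+++~
~~+~+~
~~~~v~
~~~~~~
[12] ~~~~~~
~~~~~~
~~~~~~
~~~++~
~~+++~
~~+~+~
~~~<+~
~~~~~~
[13] ~~~~~~
~~~~~~
~~~~~~
~~~++~
~~+++~
~~+^+~
~~~++~
~~~~~~
[14] ~~~~~~
~~~~~~
~~~~~~
~~~++~
~~+++~
~~++>~
~~~++~
~~~~~~
[15] ~~~~~~
~~~~~~
~~~~~~
~~~++~
~~++^~
~~++~~
~~~++~
~~~~~~
[16] ~~~~~~
~~~~~~
~~~~~~
~~~++~
~~+<~~
~~++~~
~~~++~
~~~~~~
[17] ~~~~~~
~~~~~~
~~~~~~
~~~++~
~~+~~~
~~+v~~
~~~++~
~~~~~~
[18] ~~~~~~
~~~~~~
~~~~~~
~~~++~
~~+~~~
~~+~>~
~~~++~
~~~~~~
[19] ~~~~~~
~~~~~~
~~~~~~
~~~++~
~~+~~~
~~+~+~
~~~+v~
~~~~~~
[20] ~~~~~~
~~~~~~
~~~~~~
~~~++~
~~+~~~
~~+~+~
~~~+~>
~~~~~~
[21] ~~~~~~
~~~~~~
~~~~~~
~~~++~
~~+~~~
~~+~+~
~~~+~+
~~~~~v
[22] ~~~~~~
~~~~~~
~~~~~~
~~~++~
~~+~~~
~~+~+~
~~~+~+
~~~~<+
[23] ~~~~~~
~~~~~~
~~~~~~
~~~++~
~~+~~~
~~+~+~
~~~+^+
~~~~++
[24] ~~~~~~
~~~~~~
~~~~~~
~~~++~
~~+~~~
~~+~+~
~~~++>
~~~~++
[25] ~~~~~~
~~~~~~
~~~~~~
~~~++~
~~+~~~
~~+~+^
~~~++~
~~~~++
[26] ~~~~~~
~~~~~~
~~~~~~
~~~++~
~~+~~~
>~+~++
~~~++~
~~~~++
[27] ~~~~~~
~~~~~~
~~~~~~
~~~++~
~~+~~~
+~+~++
v~~++~
~~~~++
[28] ~~~~~~
~~~~~~
~~~~~~
~~~++~
~~+~~~
+~+~++
+~~++<
~~~~++
[29] ~~~~~~
~~~~~~
~~~~~~
~~~++~
~~+~~~
+~+~+^
+~~+++
~~~~++
[30] ~~~~~~
~~~~~~
~~~~~~
~~~++~
~~+~~~
+~+~<~
+~~+++
~~~~++
[31] ~~~~~~
~~~~~~
~~~~~~
~~~++~
~~+~~~
+~+~~~
+~~+v+
~~~~++
[32] ~~~~~~
~~~~~~
~~~~~~
~~~++~
~~+~~~
+~+~~~
+~~+~>
~~~~++
[33] ~~~~~~
~~~~~~
~~~~~~
~~~++~
~~+~~~
+~+~~^
+~~+~~
~~~~++
[34] ~~~~~~
~~~~~~
~~~~~~
~~~++~
~~+~~~
>~+~~+
+~~+~~
~~~~++
[35] ~~~~~~
~~~~~~
~~~~~~
~~~++~
^~+~~~
~~+~~+
+~~+~~
~~~~++
[36] ~~~~~~
~~~~~~
~~~~~~
~~~++~
+>+~~~
~~+~~+
+~~+~~
~~~~++
[37] ~~~~~~
~~~~~~
~~~~~~
~~~++~
+++~~~
~v+~~+
+~~+~~
~~~~++
[38] ~~~~~~
~~~~~~
~~~~~~
~~~++~
+++~~~
<++~~+
+~~+~~
~~~~++

west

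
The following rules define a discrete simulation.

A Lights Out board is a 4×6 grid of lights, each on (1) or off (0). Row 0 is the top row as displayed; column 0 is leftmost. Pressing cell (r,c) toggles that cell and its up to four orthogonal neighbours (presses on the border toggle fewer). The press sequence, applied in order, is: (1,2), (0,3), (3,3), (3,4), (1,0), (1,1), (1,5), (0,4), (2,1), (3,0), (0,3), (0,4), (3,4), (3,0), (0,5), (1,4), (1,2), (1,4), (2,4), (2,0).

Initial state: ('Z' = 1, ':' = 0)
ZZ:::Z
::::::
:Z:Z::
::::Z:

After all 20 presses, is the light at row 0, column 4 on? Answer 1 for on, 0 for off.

gen 0: ZZ:::Z
::::::
:Z:Z::
::::Z:
gen 1: ZZZ::Z
:ZZZ::
:ZZZ::
::::Z:
gen 2: ZZ:ZZZ
:ZZ:::
:ZZZ::
::::Z:
gen 3: ZZ:ZZZ
:ZZ:::
:ZZ:::
::ZZ::
gen 4: ZZ:ZZZ
:ZZ:::
:ZZ:Z:
::Z:ZZ
gen 5: :Z:ZZZ
Z:Z:::
ZZZ:Z:
::Z:ZZ
gen 6: :::ZZZ
:Z::::
Z:Z:Z:
::Z:ZZ
gen 7: :::ZZ:
:Z::ZZ
Z:Z:ZZ
::Z:ZZ
gen 8: :::::Z
:Z:::Z
Z:Z:ZZ
::Z:ZZ
gen 9: :::::Z
:::::Z
:Z::ZZ
:ZZ:ZZ
gen 10: :::::Z
:::::Z
ZZ::ZZ
Z:Z:ZZ
gen 11: ::ZZZZ
:::Z:Z
ZZ::ZZ
Z:Z:ZZ
gen 12: ::Z:::
:::ZZZ
ZZ::ZZ
Z:Z:ZZ
gen 13: ::Z:::
:::ZZZ
ZZ:::Z
Z:ZZ::
gen 14: ::Z:::
:::ZZZ
:Z:::Z
:ZZZ::
gen 15: ::Z:ZZ
:::ZZ:
:Z:::Z
:ZZZ::
gen 16: ::Z::Z
:::::Z
:Z::ZZ
:ZZZ::
gen 17: :::::Z
:ZZZ:Z
:ZZ:ZZ
:ZZZ::
gen 18: ::::ZZ
:ZZ:Z:
:ZZ::Z
:ZZZ::
gen 19: ::::ZZ
:ZZ:::
:ZZZZ:
:ZZZZ:
gen 20: ::::ZZ
ZZZ:::
Z:ZZZ:
ZZZZZ:

1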